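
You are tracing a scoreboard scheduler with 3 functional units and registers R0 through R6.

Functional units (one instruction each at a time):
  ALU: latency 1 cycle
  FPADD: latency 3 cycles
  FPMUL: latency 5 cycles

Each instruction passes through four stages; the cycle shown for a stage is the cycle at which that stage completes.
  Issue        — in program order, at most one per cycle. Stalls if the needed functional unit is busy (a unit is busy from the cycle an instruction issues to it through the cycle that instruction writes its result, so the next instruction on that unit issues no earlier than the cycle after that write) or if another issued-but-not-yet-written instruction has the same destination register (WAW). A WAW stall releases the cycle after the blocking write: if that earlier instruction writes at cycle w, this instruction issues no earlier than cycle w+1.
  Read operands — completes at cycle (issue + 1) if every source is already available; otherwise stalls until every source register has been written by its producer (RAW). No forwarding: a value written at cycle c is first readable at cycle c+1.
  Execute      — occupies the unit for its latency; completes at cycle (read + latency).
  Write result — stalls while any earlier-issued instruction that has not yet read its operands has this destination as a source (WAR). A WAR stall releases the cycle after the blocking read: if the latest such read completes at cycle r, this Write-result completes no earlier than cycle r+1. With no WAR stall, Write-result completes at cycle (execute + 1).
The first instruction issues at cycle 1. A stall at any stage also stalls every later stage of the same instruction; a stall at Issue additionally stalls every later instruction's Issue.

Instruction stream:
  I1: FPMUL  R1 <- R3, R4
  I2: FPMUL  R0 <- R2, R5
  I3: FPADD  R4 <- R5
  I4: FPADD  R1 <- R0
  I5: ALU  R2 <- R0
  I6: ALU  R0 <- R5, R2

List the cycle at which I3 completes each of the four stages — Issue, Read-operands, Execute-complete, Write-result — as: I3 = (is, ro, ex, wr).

I1  is:1  ro:2  ex:7  wr:8
I2  is:9  ro:10  ex:15  wr:16  — struct: FPMUL busy until I1 writes@8
I3  is:10  ro:11  ex:14  wr:15
I4  is:16  ro:17  ex:20  wr:21  — struct: FPADD busy until I3 writes@15
I5  is:17  ro:18  ex:19  wr:20
I6  is:21  ro:22  ex:23  wr:24  — struct: ALU busy until I5 writes@20

I3 = (10, 11, 14, 15)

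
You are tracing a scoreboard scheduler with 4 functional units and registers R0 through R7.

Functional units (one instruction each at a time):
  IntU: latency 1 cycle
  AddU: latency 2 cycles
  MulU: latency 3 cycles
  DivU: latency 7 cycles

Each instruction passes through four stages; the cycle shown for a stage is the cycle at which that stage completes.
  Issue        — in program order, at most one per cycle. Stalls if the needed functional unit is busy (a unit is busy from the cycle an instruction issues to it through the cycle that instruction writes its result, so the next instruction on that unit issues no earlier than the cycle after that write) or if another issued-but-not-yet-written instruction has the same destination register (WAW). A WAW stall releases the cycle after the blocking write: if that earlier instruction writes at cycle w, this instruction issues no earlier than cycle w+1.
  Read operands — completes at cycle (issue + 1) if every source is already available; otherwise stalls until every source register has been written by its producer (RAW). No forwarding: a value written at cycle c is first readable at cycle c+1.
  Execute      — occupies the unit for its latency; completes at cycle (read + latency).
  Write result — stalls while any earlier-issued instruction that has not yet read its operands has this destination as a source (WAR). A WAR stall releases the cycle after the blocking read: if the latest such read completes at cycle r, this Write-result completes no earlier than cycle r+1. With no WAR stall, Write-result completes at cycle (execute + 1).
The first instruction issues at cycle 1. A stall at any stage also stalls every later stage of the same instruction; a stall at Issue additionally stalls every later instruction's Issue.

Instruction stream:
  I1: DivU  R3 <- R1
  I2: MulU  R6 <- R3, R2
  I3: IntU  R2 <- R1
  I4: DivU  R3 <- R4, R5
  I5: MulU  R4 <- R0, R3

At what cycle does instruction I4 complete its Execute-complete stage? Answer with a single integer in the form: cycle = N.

cycle = 19

c1: issue I1 (DivU)
c2: I1 read-ops · issue I2 (MulU)
c3: issue I3 (IntU)
c4: I3 read-ops
c5: I3 finished on IntU
c9: I1 finished on DivU
c10: I1→R3
c11: I2 read-ops · issue I4 (DivU)
c12: I3→R2 · I4 read-ops
c14: I2 finished on MulU
c15: I2→R6
c16: issue I5 (MulU)
c19: I4 finished on DivU
c20: I4→R3
c21: I5 read-ops
c24: I5 finished on MulU
c25: I5→R4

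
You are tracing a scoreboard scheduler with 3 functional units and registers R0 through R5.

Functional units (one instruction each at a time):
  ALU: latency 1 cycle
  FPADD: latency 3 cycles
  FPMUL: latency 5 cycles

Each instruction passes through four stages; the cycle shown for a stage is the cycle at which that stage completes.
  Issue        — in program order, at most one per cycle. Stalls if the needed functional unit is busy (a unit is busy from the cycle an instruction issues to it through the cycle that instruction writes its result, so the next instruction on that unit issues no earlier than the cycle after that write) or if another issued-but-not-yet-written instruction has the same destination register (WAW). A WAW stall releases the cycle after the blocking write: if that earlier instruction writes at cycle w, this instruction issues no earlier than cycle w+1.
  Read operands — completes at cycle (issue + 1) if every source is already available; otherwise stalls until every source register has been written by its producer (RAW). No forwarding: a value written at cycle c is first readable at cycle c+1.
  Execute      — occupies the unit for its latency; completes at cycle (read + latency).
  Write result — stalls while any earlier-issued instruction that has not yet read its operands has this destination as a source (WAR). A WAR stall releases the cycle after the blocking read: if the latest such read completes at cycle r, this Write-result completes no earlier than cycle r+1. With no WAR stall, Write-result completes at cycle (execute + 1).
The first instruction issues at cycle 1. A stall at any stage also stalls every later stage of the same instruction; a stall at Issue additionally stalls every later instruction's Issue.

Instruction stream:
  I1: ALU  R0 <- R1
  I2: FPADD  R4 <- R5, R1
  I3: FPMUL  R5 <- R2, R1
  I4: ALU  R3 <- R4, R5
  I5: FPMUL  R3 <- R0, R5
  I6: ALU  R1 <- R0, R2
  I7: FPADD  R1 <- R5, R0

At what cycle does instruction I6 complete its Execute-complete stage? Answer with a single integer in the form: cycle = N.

c1: issue I1 (ALU)
c2: I1 read-ops, issue I2 (FPADD)
c3: I1 finished on ALU, I2 read-ops, issue I3 (FPMUL)
c4: I1→R0, I3 read-ops
c5: issue I4 (ALU)
c6: I2 finished on FPADD
c7: I2→R4
c9: I3 finished on FPMUL
c10: I3→R5
c11: I4 read-ops
c12: I4 finished on ALU
c13: I4→R3
c14: issue I5 (FPMUL)
c15: I5 read-ops, issue I6 (ALU)
c16: I6 read-ops
c17: I6 finished on ALU
c18: I6→R1
c19: issue I7 (FPADD)
c20: I5 finished on FPMUL, I7 read-ops
c21: I5→R3
c23: I7 finished on FPADD
c24: I7→R1

cycle = 17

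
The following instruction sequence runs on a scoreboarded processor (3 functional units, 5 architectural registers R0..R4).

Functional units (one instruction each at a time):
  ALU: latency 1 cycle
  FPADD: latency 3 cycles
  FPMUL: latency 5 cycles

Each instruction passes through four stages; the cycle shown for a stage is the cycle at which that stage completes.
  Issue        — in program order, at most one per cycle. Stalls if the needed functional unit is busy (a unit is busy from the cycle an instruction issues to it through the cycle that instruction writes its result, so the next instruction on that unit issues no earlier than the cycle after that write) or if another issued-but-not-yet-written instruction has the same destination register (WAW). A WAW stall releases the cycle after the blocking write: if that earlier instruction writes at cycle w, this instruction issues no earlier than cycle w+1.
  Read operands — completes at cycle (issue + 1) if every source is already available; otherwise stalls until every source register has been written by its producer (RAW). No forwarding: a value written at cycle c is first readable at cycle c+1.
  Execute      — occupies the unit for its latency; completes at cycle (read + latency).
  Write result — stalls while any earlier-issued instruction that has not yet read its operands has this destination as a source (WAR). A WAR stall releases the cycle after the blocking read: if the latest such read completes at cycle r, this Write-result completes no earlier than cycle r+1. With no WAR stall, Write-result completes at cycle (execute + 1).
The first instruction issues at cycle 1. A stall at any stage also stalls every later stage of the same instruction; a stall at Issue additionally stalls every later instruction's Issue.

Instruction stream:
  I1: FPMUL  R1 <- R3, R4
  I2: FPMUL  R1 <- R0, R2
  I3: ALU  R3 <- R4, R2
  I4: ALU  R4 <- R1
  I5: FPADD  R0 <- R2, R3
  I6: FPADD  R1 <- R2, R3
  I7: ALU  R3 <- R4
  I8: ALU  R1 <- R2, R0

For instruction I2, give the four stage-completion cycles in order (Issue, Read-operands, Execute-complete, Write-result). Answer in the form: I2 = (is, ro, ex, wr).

I1 -> (1, 2, 7, 8)
I2 -> (9, 10, 15, 16)  // struct: FPMUL busy until I1 writes@8
I3 -> (10, 11, 12, 13)
I4 -> (14, 17, 18, 19)  // struct: ALU busy until I3 writes@13, RAW R1: wait I2 write@16
I5 -> (15, 16, 19, 20)
I6 -> (21, 22, 25, 26)  // struct: FPADD busy until I5 writes@20
I7 -> (22, 23, 24, 25)
I8 -> (27, 28, 29, 30)  // WAW R1: wait I6 write@26

I2 = (9, 10, 15, 16)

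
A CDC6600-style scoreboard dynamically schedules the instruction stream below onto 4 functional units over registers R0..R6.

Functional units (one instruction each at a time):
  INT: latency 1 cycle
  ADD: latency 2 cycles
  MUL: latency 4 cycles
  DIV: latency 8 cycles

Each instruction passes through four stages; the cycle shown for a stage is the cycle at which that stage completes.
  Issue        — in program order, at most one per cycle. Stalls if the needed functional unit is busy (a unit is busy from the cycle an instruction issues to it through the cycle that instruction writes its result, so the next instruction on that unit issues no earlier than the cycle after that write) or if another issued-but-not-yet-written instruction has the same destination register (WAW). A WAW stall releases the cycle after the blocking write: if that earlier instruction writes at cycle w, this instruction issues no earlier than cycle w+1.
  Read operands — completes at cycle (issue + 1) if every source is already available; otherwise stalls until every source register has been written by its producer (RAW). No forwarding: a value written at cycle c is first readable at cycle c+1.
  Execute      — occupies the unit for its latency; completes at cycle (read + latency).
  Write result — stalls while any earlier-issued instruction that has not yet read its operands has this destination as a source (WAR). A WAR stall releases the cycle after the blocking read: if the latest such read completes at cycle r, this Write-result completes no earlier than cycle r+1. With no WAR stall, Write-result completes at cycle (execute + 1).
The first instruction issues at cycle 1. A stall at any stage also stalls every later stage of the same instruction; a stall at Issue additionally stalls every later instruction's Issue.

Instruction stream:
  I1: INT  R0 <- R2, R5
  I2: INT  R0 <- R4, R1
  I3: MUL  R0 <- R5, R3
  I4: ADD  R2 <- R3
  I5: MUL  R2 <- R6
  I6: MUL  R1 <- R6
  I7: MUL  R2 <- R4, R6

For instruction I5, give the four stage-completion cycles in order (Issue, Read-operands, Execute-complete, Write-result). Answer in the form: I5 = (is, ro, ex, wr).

I5 = (16, 17, 21, 22)

I1: IS=1 RO=2 EX=3 WR=4
I2: IS=5 RO=6 EX=7 WR=8  [struct: INT busy until I1 writes@4]
I3: IS=9 RO=10 EX=14 WR=15  [WAW R0: wait I2 write@8]
I4: IS=10 RO=11 EX=13 WR=14
I5: IS=16 RO=17 EX=21 WR=22  [struct: MUL busy until I3 writes@15]
I6: IS=23 RO=24 EX=28 WR=29  [struct: MUL busy until I5 writes@22]
I7: IS=30 RO=31 EX=35 WR=36  [struct: MUL busy until I6 writes@29]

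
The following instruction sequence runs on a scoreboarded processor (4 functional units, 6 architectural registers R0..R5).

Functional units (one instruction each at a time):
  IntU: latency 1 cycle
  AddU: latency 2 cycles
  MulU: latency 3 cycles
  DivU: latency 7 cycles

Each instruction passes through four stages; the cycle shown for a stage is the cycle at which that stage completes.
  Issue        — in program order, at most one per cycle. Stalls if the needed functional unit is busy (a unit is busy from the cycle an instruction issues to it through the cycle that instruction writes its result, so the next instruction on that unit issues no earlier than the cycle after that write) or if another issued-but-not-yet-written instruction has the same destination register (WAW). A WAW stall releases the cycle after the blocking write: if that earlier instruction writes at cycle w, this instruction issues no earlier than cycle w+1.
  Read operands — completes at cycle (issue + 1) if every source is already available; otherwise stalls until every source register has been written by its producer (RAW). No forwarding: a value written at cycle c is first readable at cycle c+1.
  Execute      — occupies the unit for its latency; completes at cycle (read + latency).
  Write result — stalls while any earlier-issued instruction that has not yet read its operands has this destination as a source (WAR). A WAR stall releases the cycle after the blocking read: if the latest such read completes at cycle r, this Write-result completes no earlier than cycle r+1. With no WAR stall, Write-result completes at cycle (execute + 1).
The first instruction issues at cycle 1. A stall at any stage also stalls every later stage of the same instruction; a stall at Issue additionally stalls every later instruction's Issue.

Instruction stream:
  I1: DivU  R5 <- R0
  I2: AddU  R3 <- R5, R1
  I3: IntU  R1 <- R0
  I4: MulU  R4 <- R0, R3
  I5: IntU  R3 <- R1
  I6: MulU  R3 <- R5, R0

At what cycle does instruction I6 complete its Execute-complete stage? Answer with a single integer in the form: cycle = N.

cycle = 24

cycle 1: issue I1 (DivU)
cycle 2: I1 read-ops · issue I2 (AddU)
cycle 3: issue I3 (IntU)
cycle 4: I3 read-ops · issue I4 (MulU)
cycle 5: I3 finished on IntU
cycle 9: I1 finished on DivU
cycle 10: I1→R5
cycle 11: I2 read-ops
cycle 12: I3→R1
cycle 13: I2 finished on AddU
cycle 14: I2→R3
cycle 15: I4 read-ops · issue I5 (IntU)
cycle 16: I5 read-ops
cycle 17: I5 finished on IntU
cycle 18: I4 finished on MulU · I5→R3
cycle 19: I4→R4
cycle 20: issue I6 (MulU)
cycle 21: I6 read-ops
cycle 24: I6 finished on MulU
cycle 25: I6→R3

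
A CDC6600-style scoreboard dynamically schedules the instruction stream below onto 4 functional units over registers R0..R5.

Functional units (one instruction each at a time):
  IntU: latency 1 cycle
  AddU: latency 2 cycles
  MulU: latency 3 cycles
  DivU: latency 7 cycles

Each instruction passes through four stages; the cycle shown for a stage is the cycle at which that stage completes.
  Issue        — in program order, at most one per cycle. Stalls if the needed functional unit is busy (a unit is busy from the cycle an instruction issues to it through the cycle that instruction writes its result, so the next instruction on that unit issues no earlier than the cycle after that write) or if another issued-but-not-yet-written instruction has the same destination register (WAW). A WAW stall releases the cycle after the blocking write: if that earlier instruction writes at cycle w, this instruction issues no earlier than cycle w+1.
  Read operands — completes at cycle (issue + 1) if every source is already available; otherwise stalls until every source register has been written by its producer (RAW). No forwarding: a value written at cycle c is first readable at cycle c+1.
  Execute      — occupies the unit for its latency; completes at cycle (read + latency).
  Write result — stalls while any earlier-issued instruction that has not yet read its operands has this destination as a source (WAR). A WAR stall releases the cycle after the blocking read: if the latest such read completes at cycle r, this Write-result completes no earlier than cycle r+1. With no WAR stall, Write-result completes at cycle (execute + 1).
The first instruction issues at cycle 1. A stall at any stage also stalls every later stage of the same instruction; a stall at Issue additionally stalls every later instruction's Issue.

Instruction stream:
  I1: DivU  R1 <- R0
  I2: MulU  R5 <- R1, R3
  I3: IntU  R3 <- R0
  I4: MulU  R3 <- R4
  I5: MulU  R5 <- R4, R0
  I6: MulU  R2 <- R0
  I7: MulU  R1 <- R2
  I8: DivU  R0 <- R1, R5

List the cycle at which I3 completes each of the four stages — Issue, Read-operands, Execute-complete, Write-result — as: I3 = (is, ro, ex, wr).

I3 = (3, 4, 5, 12)

[1] I1 dispatched to DivU
[2] I1 operands ready, I2 dispatched to MulU
[3] I3 dispatched to IntU
[4] I3 operands ready
[5] I3 complete
[9] I1 complete
[10] R1←I1
[11] I2 operands ready
[12] R3←I3
[14] I2 complete
[15] R5←I2
[16] I4 dispatched to MulU
[17] I4 operands ready
[20] I4 complete
[21] R3←I4
[22] I5 dispatched to MulU
[23] I5 operands ready
[26] I5 complete
[27] R5←I5
[28] I6 dispatched to MulU
[29] I6 operands ready
[32] I6 complete
[33] R2←I6
[34] I7 dispatched to MulU
[35] I7 operands ready, I8 dispatched to DivU
[38] I7 complete
[39] R1←I7
[40] I8 operands ready
[47] I8 complete
[48] R0←I8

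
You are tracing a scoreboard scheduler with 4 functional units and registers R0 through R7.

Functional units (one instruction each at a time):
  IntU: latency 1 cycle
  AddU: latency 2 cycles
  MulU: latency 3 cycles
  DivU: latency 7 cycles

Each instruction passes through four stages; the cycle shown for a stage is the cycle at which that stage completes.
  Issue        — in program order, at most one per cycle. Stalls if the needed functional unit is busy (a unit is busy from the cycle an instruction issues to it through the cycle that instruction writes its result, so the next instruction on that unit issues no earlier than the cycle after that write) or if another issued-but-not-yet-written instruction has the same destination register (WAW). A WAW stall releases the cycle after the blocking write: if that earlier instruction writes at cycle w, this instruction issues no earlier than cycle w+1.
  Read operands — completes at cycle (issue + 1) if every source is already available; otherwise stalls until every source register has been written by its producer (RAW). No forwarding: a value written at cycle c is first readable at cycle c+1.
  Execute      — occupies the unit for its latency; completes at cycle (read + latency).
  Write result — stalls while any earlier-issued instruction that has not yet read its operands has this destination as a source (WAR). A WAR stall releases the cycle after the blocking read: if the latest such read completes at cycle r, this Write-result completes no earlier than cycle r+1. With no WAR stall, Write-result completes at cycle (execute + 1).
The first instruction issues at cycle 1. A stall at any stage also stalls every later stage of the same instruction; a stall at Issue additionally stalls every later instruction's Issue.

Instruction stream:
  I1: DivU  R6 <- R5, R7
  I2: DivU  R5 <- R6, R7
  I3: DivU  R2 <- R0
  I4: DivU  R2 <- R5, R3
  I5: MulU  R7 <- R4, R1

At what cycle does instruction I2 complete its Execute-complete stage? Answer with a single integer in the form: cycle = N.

t=1  I1 issues→DivU
t=2  I1 reads
t=9  I1 exec-done
t=10  I1 writes R6
t=11  I2 issues→DivU
t=12  I2 reads
t=19  I2 exec-done
t=20  I2 writes R5
t=21  I3 issues→DivU
t=22  I3 reads
t=29  I3 exec-done
t=30  I3 writes R2
t=31  I4 issues→DivU
t=32  I4 reads, I5 issues→MulU
t=33  I5 reads
t=36  I5 exec-done
t=37  I5 writes R7
t=39  I4 exec-done
t=40  I4 writes R2

cycle = 19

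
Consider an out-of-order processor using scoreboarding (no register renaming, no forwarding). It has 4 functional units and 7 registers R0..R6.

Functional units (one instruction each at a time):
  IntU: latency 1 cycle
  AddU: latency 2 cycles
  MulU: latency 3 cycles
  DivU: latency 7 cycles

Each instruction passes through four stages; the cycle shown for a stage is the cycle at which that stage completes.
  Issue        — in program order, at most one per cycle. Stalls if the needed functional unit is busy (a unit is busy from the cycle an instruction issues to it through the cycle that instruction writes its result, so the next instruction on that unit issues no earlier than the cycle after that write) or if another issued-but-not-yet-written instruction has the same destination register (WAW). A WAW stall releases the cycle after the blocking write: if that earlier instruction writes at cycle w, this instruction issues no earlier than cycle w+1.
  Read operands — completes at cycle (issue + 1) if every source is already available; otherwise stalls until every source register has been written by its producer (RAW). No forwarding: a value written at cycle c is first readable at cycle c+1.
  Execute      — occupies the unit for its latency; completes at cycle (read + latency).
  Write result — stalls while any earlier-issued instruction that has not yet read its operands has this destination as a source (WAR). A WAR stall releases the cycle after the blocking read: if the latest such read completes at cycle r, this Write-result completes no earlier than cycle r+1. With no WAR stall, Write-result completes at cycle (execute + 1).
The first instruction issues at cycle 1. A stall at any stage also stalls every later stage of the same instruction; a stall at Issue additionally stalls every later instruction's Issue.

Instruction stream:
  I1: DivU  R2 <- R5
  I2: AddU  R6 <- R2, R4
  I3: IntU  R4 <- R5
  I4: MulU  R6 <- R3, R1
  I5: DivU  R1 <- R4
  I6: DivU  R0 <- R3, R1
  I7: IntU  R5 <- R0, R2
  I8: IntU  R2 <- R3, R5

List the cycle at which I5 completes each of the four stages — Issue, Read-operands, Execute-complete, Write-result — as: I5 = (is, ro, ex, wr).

1) issue 1, read 2, done 9, write 10
2) issue 2, read 11, done 13, write 14  <RAW R2: wait I1 write@10>
3) issue 3, read 4, done 5, write 12  <WAR R4: wait I2 read@11>
4) issue 15, read 16, done 19, write 20  <WAW R6: wait I2 write@14>
5) issue 16, read 17, done 24, write 25
6) issue 26, read 27, done 34, write 35  <struct: DivU busy until I5 writes@25>
7) issue 27, read 36, done 37, write 38  <RAW R0: wait I6 write@35>
8) issue 39, read 40, done 41, write 42  <struct: IntU busy until I7 writes@38>

I5 = (16, 17, 24, 25)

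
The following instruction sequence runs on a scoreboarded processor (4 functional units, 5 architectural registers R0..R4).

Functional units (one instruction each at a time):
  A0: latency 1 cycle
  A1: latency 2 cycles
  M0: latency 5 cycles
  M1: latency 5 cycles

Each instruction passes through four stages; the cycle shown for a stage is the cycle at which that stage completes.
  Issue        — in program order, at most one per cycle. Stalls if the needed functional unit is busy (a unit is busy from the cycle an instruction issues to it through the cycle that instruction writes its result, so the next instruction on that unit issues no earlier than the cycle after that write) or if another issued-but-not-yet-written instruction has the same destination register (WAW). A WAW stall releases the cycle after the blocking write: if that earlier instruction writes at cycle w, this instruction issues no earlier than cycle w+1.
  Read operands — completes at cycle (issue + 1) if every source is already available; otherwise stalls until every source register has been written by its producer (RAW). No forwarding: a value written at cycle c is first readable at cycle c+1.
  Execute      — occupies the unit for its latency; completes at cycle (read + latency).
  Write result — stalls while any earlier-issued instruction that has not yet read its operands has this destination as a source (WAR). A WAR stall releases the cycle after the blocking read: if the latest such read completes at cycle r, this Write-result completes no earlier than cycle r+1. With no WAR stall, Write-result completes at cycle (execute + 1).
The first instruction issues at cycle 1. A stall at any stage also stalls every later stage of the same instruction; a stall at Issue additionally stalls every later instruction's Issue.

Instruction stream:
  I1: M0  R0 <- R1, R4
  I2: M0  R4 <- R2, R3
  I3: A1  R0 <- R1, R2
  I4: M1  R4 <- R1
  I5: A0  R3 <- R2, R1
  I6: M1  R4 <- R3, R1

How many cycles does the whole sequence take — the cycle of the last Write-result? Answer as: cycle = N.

cycle = 32

I1: IS=1 RO=2 EX=7 WR=8
I2: IS=9 RO=10 EX=15 WR=16  [struct: M0 busy until I1 writes@8]
I3: IS=10 RO=11 EX=13 WR=14
I4: IS=17 RO=18 EX=23 WR=24  [WAW R4: wait I2 write@16]
I5: IS=18 RO=19 EX=20 WR=21
I6: IS=25 RO=26 EX=31 WR=32  [struct: M1 busy until I4 writes@24]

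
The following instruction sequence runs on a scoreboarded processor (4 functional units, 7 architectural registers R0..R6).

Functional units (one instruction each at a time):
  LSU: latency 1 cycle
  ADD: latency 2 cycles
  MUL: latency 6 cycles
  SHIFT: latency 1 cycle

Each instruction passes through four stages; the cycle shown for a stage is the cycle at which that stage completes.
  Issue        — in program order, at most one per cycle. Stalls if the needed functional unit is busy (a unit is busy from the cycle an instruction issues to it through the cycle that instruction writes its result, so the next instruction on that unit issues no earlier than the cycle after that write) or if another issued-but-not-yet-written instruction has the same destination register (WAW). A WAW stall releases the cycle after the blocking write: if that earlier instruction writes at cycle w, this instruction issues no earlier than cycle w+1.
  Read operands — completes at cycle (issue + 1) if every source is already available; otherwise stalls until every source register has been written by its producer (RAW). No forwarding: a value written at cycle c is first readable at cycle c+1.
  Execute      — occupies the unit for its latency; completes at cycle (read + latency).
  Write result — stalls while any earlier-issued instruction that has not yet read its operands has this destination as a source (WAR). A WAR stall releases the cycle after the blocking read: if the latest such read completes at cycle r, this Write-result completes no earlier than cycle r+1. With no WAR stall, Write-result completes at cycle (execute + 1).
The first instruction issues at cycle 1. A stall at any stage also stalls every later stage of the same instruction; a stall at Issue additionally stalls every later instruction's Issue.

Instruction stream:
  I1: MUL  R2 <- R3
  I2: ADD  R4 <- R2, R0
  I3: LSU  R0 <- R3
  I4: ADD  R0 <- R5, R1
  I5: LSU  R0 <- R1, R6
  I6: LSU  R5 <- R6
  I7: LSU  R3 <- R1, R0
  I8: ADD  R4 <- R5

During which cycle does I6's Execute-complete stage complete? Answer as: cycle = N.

cycle = 25

I1: IS=1 RO=2 EX=8 WR=9
I2: IS=2 RO=10 EX=12 WR=13  [RAW R2: wait I1 write@9]
I3: IS=3 RO=4 EX=5 WR=11  [WAR R0: wait I2 read@10]
I4: IS=14 RO=15 EX=17 WR=18  [struct: ADD busy until I2 writes@13]
I5: IS=19 RO=20 EX=21 WR=22  [WAW R0: wait I4 write@18]
I6: IS=23 RO=24 EX=25 WR=26  [struct: LSU busy until I5 writes@22]
I7: IS=27 RO=28 EX=29 WR=30  [struct: LSU busy until I6 writes@26]
I8: IS=28 RO=29 EX=31 WR=32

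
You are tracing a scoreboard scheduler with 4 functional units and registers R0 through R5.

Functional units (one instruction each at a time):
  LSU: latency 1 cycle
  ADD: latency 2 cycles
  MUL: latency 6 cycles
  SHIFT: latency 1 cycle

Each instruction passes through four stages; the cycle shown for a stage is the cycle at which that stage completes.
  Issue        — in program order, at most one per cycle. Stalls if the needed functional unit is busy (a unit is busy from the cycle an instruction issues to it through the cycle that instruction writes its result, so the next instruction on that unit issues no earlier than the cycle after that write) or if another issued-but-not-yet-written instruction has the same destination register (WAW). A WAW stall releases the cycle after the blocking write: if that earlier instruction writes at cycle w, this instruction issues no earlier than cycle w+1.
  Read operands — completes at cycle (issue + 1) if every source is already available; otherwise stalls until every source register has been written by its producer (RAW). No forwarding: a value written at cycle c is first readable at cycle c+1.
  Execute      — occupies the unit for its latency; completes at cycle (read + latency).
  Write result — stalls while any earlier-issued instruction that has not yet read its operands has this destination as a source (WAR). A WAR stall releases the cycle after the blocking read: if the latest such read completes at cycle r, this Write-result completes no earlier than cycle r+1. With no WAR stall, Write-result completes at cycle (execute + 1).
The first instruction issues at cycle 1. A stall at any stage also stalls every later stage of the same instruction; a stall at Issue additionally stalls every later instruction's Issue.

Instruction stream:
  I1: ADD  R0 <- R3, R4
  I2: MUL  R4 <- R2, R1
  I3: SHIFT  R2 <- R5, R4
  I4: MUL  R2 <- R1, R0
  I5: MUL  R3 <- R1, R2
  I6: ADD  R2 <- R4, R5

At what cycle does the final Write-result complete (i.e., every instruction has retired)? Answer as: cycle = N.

[I1] 1/2/4/5
[I2] 2/3/9/10
[I3] 3/11/12/13  (RAW R4: wait I2 write@10)
[I4] 14/15/21/22  (WAW R2: wait I3 write@13)
[I5] 23/24/30/31  (struct: MUL busy until I4 writes@22)
[I6] 24/25/27/28

cycle = 31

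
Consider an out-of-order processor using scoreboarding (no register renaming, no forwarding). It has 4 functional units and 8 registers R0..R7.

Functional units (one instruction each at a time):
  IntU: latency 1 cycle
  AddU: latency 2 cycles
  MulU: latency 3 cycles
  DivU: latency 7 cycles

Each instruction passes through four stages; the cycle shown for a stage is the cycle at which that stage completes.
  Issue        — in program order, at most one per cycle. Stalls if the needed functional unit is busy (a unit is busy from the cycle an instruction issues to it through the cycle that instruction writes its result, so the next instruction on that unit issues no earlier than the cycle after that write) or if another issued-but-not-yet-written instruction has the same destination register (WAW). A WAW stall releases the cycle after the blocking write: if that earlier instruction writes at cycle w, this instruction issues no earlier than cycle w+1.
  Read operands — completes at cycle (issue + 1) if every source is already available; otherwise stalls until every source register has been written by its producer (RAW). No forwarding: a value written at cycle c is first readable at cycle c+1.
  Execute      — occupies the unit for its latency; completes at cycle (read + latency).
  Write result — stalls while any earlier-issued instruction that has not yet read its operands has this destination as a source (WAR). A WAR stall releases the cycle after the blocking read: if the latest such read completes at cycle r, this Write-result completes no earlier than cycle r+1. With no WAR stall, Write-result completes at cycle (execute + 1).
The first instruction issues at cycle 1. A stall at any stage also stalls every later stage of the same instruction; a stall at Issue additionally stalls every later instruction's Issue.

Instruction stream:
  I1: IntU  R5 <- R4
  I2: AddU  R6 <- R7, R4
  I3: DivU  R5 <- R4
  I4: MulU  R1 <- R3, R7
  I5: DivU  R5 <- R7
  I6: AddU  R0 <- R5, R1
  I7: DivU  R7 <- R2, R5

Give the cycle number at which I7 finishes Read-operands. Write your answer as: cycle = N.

I1 -> (1, 2, 3, 4)
I2 -> (2, 3, 5, 6)
I3 -> (5, 6, 13, 14)  // WAW R5: wait I1 write@4
I4 -> (6, 7, 10, 11)
I5 -> (15, 16, 23, 24)  // struct: DivU busy until I3 writes@14
I6 -> (16, 25, 27, 28)  // RAW R5: wait I5 write@24
I7 -> (25, 26, 33, 34)  // struct: DivU busy until I5 writes@24

cycle = 26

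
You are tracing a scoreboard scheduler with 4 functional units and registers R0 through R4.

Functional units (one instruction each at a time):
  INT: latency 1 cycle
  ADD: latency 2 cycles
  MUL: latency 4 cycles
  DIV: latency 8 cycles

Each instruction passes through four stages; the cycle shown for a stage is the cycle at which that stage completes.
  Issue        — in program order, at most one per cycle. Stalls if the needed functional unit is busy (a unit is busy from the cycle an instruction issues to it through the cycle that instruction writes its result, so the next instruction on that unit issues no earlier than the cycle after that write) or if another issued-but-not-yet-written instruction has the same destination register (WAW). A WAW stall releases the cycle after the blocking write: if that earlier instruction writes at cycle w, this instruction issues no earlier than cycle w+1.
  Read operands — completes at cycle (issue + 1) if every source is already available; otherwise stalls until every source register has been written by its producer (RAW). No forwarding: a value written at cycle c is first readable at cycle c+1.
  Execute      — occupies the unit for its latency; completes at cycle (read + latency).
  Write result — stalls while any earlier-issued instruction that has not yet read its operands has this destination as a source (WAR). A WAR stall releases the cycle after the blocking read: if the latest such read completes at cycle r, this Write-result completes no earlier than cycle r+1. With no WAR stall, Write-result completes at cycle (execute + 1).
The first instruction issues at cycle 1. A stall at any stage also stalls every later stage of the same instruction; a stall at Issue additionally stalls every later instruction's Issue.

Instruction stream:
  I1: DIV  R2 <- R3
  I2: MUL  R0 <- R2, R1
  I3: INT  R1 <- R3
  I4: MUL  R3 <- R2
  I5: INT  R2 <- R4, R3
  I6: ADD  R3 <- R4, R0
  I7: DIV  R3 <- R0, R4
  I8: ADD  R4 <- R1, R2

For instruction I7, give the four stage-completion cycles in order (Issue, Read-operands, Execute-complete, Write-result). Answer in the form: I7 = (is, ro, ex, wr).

I7 = (30, 31, 39, 40)

  I1 | 1 | 2 | 10 | 11
  I2 | 2 | 12 | 16 | 17   RAW R2: wait I1 write@11
  I3 | 3 | 4 | 5 | 13   WAR R1: wait I2 read@12
  I4 | 18 | 19 | 23 | 24   struct: MUL busy until I2 writes@17
  I5 | 19 | 25 | 26 | 27   RAW R3: wait I4 write@24
  I6 | 25 | 26 | 28 | 29   WAW R3: wait I4 write@24
  I7 | 30 | 31 | 39 | 40   WAW R3: wait I6 write@29
  I8 | 31 | 32 | 34 | 35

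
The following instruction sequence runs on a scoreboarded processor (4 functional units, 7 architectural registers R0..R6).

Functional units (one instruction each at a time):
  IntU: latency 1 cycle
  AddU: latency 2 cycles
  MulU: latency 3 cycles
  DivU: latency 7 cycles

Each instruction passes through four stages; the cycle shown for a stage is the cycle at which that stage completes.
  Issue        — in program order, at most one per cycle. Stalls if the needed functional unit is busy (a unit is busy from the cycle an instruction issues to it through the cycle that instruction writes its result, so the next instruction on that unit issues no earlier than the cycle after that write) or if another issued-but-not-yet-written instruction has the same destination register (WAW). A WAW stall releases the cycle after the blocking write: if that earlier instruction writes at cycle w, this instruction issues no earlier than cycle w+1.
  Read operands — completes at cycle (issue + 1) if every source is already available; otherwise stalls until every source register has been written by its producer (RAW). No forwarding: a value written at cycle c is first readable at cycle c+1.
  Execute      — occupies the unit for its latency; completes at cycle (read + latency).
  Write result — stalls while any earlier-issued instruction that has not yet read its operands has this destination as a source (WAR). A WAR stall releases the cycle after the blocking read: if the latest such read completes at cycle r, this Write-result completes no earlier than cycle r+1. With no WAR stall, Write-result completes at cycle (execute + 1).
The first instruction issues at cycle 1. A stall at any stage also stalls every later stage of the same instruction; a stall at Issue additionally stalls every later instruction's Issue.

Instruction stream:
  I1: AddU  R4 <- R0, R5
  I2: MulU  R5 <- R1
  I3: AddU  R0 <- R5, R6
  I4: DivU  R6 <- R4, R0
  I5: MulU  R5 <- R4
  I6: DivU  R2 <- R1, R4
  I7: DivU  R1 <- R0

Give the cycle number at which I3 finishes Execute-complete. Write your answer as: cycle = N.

[1] I1 dispatched to AddU
[2] I1 operands ready, I2 dispatched to MulU
[3] I2 operands ready
[4] I1 complete
[5] R4←I1
[6] I2 complete, I3 dispatched to AddU
[7] R5←I2, I4 dispatched to DivU
[8] I3 operands ready, I5 dispatched to MulU
[9] I5 operands ready
[10] I3 complete
[11] R0←I3
[12] I4 operands ready, I5 complete
[13] R5←I5
[19] I4 complete
[20] R6←I4
[21] I6 dispatched to DivU
[22] I6 operands ready
[29] I6 complete
[30] R2←I6
[31] I7 dispatched to DivU
[32] I7 operands ready
[39] I7 complete
[40] R1←I7

cycle = 10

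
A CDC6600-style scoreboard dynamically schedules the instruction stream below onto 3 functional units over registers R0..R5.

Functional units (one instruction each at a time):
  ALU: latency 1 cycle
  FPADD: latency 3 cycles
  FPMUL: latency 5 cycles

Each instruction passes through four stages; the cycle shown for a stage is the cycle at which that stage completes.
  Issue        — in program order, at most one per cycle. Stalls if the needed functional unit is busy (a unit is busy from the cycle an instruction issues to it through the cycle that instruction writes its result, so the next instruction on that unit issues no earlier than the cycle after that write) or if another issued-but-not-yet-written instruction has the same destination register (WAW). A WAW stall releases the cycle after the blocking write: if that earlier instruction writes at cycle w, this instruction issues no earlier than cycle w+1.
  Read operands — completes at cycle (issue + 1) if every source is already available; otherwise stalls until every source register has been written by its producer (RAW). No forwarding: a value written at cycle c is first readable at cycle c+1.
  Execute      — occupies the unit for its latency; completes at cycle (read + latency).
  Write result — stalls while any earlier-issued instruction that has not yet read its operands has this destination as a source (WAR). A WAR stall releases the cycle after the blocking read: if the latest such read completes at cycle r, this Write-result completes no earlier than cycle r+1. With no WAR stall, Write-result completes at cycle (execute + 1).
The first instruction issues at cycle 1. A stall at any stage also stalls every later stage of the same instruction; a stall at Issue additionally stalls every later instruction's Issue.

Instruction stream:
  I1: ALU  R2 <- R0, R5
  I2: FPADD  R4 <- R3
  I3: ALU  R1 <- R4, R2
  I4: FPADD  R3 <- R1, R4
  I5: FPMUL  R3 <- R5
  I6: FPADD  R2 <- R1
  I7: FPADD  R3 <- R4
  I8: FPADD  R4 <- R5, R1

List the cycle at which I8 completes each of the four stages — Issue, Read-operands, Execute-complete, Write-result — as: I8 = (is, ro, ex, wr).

t=1  issue I1 (ALU)
t=2  I1 read-ops · issue I2 (FPADD)
t=3  I1 finished on ALU · I2 read-ops
t=4  I1→R2
t=5  issue I3 (ALU)
t=6  I2 finished on FPADD
t=7  I2→R4
t=8  I3 read-ops · issue I4 (FPADD)
t=9  I3 finished on ALU
t=10  I3→R1
t=11  I4 read-ops
t=14  I4 finished on FPADD
t=15  I4→R3
t=16  issue I5 (FPMUL)
t=17  I5 read-ops · issue I6 (FPADD)
t=18  I6 read-ops
t=21  I6 finished on FPADD
t=22  I5 finished on FPMUL · I6→R2
t=23  I5→R3
t=24  issue I7 (FPADD)
t=25  I7 read-ops
t=28  I7 finished on FPADD
t=29  I7→R3
t=30  issue I8 (FPADD)
t=31  I8 read-ops
t=34  I8 finished on FPADD
t=35  I8→R4

I8 = (30, 31, 34, 35)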